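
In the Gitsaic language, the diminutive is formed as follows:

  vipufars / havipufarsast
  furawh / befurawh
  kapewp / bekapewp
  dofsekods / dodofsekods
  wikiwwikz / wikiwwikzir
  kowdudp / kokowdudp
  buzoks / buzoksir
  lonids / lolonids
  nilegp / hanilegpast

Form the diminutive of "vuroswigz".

havuroswigzast

"vuroswigz" has second-to-last letter 'g'. The one such stem in the data (nilegp → hanilegpast) adds ha- … -ast around the stem, so the same rule applies.
So vuroswigz → havuroswigzast.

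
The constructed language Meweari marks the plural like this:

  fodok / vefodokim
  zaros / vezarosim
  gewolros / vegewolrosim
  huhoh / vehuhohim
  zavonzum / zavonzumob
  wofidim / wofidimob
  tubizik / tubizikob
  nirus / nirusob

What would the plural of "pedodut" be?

fodok and tubizik both end in -k yet inflect differently (vefodokim, tubizikob), so the final letter is not what conditions the rule; the last vowel is.
"pedodut" has last vowel 'u'. The stems whose last vowel is 'u' (zavonzum → zavonzumob, nirus → nirusob) add -ob.
So pedodut → pedodutob.

pedodutob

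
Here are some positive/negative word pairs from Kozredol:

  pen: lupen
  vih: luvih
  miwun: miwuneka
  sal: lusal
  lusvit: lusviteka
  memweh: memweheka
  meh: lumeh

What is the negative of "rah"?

vih and memweh both end in -h yet inflect differently (luvih, memweheka), so the final letter is not what conditions the rule; the number of vowels is.
"rah" has 1 vowel. The stems with 1 vowel (pen → lupen, vih → luvih, sal → lusal) add the prefix lu-.
The other pattern: stems with 2 vowels add -eka.
So rah → lurah.

lurah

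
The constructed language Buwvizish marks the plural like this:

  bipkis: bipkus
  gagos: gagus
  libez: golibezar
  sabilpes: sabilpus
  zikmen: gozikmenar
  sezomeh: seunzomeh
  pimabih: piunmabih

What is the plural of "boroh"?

bounroh

zikmen and sabilpes both have last vowel 'e' yet inflect differently (gozikmenar, sabilpus), so the last vowel is not what conditions the rule; the final letter is.
"boroh" ends in -h. The stems ending in -h (sezomeh → seunzomeh, pimabih → piunmabih) insert -un- after the first vowel.
The other patterns: stems ending in -n or -z add go- … -ar around the stem; stems ending in -s change the last vowel to 'u'.
So boroh → bounroh.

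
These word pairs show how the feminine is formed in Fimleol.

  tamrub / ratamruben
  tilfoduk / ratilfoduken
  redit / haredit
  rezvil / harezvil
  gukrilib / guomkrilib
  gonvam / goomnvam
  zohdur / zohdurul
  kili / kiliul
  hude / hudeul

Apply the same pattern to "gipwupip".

giompwupip

tamrub and gukrilib both end in -b yet inflect differently (ratamruben, guomkrilib), so the final letter is not what conditions the rule; the first letter is.
"gipwupip" begins with g-. The stems beginning with g- (gukrilib → guomkrilib, gonvam → goomnvam) insert -om- after the first vowel.
So gipwupip → giompwupip.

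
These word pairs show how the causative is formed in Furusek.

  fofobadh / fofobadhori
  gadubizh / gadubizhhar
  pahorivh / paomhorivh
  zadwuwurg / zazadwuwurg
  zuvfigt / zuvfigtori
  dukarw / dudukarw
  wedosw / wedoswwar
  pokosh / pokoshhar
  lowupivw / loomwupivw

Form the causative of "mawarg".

mamawarg

gadubizh and pahorivh both end in -h yet inflect differently (gadubizhhar, paomhorivh), so the final letter is not what conditions the rule; the second-to-last letter is.
"mawarg" has second-to-last letter 'r'. The stems whose second-to-last letter is 'r' (zadwuwurg → zazadwuwurg, dukarw → dudukarw) repeat the first consonant+vowel as a prefix.
So mawarg → mamawarg.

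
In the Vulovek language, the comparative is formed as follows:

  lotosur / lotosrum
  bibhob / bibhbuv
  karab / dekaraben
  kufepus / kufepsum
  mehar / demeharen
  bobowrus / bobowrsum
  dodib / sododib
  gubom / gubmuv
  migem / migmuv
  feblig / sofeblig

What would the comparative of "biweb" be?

biwbuv

bibhob and dodib both end in -b yet inflect differently (bibhbuv, sododib), so the final letter is not what conditions the rule; the last vowel is.
"biweb" has last vowel 'e'. The one such stem in the data (migem → migmuv) deletes the last vowel and adds -uv (as do gubom, bibhob), so the same rule applies.
So biweb → biwbuv.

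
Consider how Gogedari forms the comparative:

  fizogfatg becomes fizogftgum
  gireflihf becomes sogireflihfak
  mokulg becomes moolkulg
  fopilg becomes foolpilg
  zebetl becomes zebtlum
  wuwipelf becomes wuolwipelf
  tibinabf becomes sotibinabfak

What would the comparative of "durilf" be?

duolrilf

fizogfatg and mokulg both end in -g yet inflect differently (fizogftgum, moolkulg), so the final letter is not what conditions the rule; the second-to-last letter is.
"durilf" has second-to-last letter 'l'. The stems whose second-to-last letter is 'l' (mokulg → moolkulg, fopilg → foolpilg, wuwipelf → wuolwipelf) insert -ol- after the first vowel.
The other patterns: stems whose second-to-last letter is 't' delete the last vowel and add -um; stems whose second-to-last letter is 'b' or 'h' add so- … -ak around the stem.
So durilf → duolrilf.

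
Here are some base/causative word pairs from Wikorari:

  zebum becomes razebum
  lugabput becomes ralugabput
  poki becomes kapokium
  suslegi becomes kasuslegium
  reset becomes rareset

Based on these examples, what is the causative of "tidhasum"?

poki and zebum both have 2 vowels yet inflect differently (kapokium, razebum), so the number of vowels is not what conditions the rule; whether the stem ends in a vowel or a consonant is.
"tidhasum" ends in a consonant. The stems ending in a consonant (zebum → razebum, reset → rareset, lugabput → ralugabput) add the prefix ra-.
The other pattern: stems ending in a vowel add ka- … -um around the stem.
So tidhasum → ratidhasum.

ratidhasum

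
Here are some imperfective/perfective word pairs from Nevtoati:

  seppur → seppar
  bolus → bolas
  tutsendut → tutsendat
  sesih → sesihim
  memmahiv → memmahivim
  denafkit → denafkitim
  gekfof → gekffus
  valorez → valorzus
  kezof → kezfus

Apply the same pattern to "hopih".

"hopih" has last vowel 'i'. The stems whose last vowel is 'i' (sesih → sesihim, memmahiv → memmahivim, denafkit → denafkitim) add -im.
So hopih → hopihim.

hopihim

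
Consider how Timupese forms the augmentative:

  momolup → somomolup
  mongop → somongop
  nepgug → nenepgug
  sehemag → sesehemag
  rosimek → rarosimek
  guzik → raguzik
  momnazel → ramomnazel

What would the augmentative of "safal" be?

"safal" ends in -l. The one such stem in the data (momnazel → ramomnazel) adds the prefix ra-, so the same rule applies.
The other patterns: stems ending in -p add the prefix so-; stems ending in -g repeat the first consonant+vowel as a prefix.
So safal → rasafal.

rasafal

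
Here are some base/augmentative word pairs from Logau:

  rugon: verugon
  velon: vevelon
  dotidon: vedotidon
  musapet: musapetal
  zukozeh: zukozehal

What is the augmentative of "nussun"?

venussun

dotidon and zukozeh both have 3 vowels yet inflect differently (vedotidon, zukozehal), so the number of vowels is not what conditions the rule; the final letter is.
"nussun" ends in -n. The stems ending in -n (velon → vevelon, rugon → verugon, dotidon → vedotidon) add the prefix ve-.
The other pattern: stems ending in -h or -t add -al.
So nussun → venussun.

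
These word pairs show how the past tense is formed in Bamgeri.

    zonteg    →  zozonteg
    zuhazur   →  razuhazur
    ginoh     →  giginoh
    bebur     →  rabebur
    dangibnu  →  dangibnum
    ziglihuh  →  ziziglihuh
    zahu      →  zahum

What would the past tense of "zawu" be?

"zawu" ends in -u. The stems ending in -u (zahu → zahum, dangibnu → dangibnum) drop the final letter and add -um.
So zawu → zawum.

zawum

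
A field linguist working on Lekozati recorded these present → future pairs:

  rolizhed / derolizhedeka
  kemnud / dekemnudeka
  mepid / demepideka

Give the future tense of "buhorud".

debuhorudeka

Every pair shown (rolizhed → derolizhedeka, kemnud → dekemnudeka, mepid → demepideka) follows the same rule: add de- … -eka around the stem.
So buhorud → debuhorudeka.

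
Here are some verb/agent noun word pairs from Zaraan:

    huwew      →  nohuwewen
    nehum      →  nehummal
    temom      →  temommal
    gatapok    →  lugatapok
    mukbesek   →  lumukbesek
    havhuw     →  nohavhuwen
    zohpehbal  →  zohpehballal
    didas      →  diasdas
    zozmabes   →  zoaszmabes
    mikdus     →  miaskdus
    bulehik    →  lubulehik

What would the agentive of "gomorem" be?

havhuw and mikdus both have last vowel 'u' yet inflect differently (nohavhuwen, miaskdus), so the last vowel is not what conditions the rule; the final letter is.
"gomorem" ends in -m. The stems ending in -m (temom → temommal, nehum → nehummal) double the final consonant and add -al.
The other patterns: stems ending in -w add no- … -en around the stem; stems ending in -s insert -as- after the first vowel; stems ending in -k add the prefix lu-.
So gomorem → gomoremmal.

gomoremmal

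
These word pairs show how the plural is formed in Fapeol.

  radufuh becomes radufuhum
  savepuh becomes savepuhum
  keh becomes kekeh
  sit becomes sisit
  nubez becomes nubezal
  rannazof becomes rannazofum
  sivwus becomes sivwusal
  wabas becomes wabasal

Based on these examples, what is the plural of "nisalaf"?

nisalafum

keh and savepuh both end in -h yet inflect differently (kekeh, savepuhum), so the final letter is not what conditions the rule; the number of vowels is.
"nisalaf" has 3 vowels. The stems with 3 vowels (savepuh → savepuhum, rannazof → rannazofum, radufuh → radufuhum) add -um.
So nisalaf → nisalafum.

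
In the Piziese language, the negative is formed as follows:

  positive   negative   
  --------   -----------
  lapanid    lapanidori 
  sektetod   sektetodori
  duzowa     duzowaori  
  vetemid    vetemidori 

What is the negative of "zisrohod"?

zisrohodori

Every pair shown (lapanid → lapanidori, sektetod → sektetodori, duzowa → duzowaori, …) follows the same rule: add -ori.
So zisrohod → zisrohodori.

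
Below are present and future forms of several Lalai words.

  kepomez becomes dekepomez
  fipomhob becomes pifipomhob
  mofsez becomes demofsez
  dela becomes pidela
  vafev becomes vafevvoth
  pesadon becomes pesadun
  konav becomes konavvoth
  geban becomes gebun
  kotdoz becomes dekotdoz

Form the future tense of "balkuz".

debalkuz

vafev and mofsez both have last vowel 'e' yet inflect differently (vafevvoth, demofsez), so the last vowel is not what conditions the rule; the final letter is.
"balkuz" ends in -z. The stems ending in -z (mofsez → demofsez, kepomez → dekepomez, kotdoz → dekotdoz) add the prefix de-.
The other patterns: stems ending in -v double the final consonant and add -oth; stems ending in -n change the last vowel to 'u'; stems ending in -a or -b add the prefix pi-.
So balkuz → debalkuz.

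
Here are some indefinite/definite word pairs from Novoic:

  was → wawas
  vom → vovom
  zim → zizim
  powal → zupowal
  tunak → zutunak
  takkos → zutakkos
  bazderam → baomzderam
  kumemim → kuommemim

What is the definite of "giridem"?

giomridem

"giridem" has 3 vowels. The stems with 3 vowels (bazderam → baomzderam, kumemim → kuommemim) insert -om- after the first vowel.
So giridem → giomridem.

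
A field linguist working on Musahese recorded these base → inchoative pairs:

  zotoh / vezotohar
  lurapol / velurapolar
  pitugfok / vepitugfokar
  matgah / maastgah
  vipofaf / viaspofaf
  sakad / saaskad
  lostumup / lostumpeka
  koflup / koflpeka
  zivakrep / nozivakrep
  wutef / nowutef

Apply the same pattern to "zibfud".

zotoh and matgah both end in -h yet inflect differently (vezotohar, maastgah), so the final letter is not what conditions the rule; the last vowel is.
"zibfud" has last vowel 'u'. The stems whose last vowel is 'u' (lostumup → lostumpeka, koflup → koflpeka) delete the last vowel and add -eka.
So zibfud → zibfdeka.

zibfdeka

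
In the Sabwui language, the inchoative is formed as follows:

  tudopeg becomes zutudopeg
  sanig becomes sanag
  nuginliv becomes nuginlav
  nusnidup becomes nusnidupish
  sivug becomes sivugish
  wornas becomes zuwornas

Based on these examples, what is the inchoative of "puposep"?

zupuposep

"puposep" has last vowel 'e'. The one such stem in the data (tudopeg → zutudopeg) adds the prefix zu-, so the same rule applies.
So puposep → zupuposep.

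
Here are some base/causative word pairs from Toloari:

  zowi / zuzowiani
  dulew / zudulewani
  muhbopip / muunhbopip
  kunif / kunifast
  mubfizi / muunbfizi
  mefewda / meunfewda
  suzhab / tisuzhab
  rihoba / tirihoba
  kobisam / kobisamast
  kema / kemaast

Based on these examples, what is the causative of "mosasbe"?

rihoba and kema both end in -a yet inflect differently (tirihoba, kemaast), so the final letter is not what conditions the rule; the first letter is.
"mosasbe" begins with m-. The stems beginning with m- (mubfizi → muunbfizi, mefewda → meunfewda, muhbopip → muunhbopip) insert -un- after the first vowel.
The other patterns: stems beginning with r- or s- add the prefix ti-; stems beginning with k- add -ast; stems beginning with d- or z- add zu- … -ani around the stem.
So mosasbe → mounsasbe.

mounsasbe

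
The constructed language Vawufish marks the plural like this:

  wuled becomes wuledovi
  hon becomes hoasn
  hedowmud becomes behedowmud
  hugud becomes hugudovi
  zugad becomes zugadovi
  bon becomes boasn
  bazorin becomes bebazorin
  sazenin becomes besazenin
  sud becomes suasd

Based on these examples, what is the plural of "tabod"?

tabodovi

"tabod" has 2 vowels. The stems with 2 vowels (hugud → hugudovi, zugad → zugadovi, wuled → wuledovi) add -ovi.
The other patterns: stems with 1 vowel insert -as- after the first vowel; stems with 3 vowels add the prefix be-.
So tabod → tabodovi.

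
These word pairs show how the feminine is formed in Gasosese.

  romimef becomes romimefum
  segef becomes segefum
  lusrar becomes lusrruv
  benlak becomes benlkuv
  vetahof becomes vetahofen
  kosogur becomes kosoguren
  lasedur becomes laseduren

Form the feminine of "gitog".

gitogen

"gitog" has last vowel 'o'. The one such stem in the data (vetahof → vetahofen) adds -en, so the same rule applies.
The other patterns: stems whose last vowel is 'e' add -um; stems whose last vowel is 'a' delete the last vowel and add -uv.
So gitog → gitogen.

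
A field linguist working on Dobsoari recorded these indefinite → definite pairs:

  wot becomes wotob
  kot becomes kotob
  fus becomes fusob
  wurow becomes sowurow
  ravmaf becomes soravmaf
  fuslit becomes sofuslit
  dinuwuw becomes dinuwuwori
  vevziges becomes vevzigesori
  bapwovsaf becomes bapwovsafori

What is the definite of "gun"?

"gun" has 1 vowel. The stems with 1 vowel (wot → wotob, kot → kotob, fus → fusob) add -ob.
So gun → gunob.

gunob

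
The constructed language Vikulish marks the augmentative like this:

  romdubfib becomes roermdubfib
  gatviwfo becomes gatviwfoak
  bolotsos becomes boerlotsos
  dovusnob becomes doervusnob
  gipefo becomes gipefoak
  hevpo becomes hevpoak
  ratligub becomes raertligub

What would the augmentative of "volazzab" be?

hevpo and dovusnob both have last vowel 'o' yet inflect differently (hevpoak, doervusnob), so the last vowel is not what conditions the rule; the final letter is.
"volazzab" ends in -b. The stems ending in -b (ratligub → raertligub, dovusnob → doervusnob, romdubfib → roermdubfib) insert -er- after the first vowel.
The other pattern: stems ending in -o add -ak.
So volazzab → voerlazzab.

voerlazzab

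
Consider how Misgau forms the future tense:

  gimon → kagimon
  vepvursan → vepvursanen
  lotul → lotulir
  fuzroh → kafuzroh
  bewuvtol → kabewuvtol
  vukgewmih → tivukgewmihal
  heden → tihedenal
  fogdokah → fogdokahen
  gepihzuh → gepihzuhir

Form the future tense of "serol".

lotul and bewuvtol both end in -l yet inflect differently (lotulir, kabewuvtol), so the final letter is not what conditions the rule; the last vowel is.
"serol" has last vowel 'o'. The stems whose last vowel is 'o' (bewuvtol → kabewuvtol, gimon → kagimon, fuzroh → kafuzroh) add the prefix ka-.
The other patterns: stems whose last vowel is 'u' add -ir; stems whose last vowel is 'a' add -en; stems whose last vowel is 'e' or 'i' add ti- … -al around the stem.
So serol → kaserol.

kaserol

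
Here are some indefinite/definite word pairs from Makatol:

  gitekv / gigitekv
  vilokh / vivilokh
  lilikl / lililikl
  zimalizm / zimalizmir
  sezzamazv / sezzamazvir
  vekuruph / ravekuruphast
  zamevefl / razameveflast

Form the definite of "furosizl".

furosizlir

gitekv and sezzamazv both end in -v yet inflect differently (gigitekv, sezzamazvir), so the final letter is not what conditions the rule; the second-to-last letter is.
"furosizl" has second-to-last letter 'z'. The stems whose second-to-last letter is 'z' (zimalizm → zimalizmir, sezzamazv → sezzamazvir) add -ir.
The other patterns: stems whose second-to-last letter is 'k' repeat the first consonant+vowel as a prefix; stems whose second-to-last letter is 'f' or 'p' add ra- … -ast around the stem.
So furosizl → furosizlir.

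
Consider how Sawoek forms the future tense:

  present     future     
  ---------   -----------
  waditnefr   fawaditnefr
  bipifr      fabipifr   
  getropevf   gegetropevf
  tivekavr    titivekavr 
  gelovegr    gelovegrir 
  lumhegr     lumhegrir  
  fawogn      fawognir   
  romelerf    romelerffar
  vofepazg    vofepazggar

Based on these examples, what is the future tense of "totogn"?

totognir

waditnefr and tivekavr both end in -r yet inflect differently (fawaditnefr, titivekavr), so the final letter is not what conditions the rule; the second-to-last letter is.
"totogn" has second-to-last letter 'g'. The stems whose second-to-last letter is 'g' (gelovegr → gelovegrir, lumhegr → lumhegrir, fawogn → fawognir) add -ir.
So totogn → totognir.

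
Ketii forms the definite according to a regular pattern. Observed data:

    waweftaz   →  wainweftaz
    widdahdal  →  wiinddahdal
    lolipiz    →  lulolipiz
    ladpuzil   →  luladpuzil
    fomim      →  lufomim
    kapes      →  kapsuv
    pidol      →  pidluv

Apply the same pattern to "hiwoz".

hiwzuv

"hiwoz" has last vowel 'o'. The one such stem in the data (pidol → pidluv) deletes the last vowel and adds -uv (as does kapes), so the same rule applies.
The other patterns: stems whose last vowel is 'a' insert -in- after the first vowel; stems whose last vowel is 'i' add the prefix lu-.
So hiwoz → hiwzuv.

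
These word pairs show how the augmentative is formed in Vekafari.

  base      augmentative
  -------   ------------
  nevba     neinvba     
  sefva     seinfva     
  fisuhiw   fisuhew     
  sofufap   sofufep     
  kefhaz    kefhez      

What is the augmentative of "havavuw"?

"havavuw" ends in a consonant. The stems ending in a consonant (sofufap → sofufep, fisuhiw → fisuhew, kefhaz → kefhez) change the last vowel to 'e'.
So havavuw → havavew.

havavew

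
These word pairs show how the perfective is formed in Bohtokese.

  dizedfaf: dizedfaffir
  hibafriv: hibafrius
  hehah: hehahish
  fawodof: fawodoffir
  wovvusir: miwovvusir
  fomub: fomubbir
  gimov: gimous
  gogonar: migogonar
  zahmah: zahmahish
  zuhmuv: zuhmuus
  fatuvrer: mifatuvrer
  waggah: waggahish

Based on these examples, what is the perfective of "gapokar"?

migapokar

"gapokar" ends in -r. The stems ending in -r (wovvusir → miwovvusir, fatuvrer → mifatuvrer, gogonar → migogonar) add the prefix mi-.
So gapokar → migapokar.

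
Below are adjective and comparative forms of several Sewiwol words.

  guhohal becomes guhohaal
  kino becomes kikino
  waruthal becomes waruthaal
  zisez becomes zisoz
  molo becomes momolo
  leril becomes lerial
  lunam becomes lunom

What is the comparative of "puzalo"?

pupuzalo

"puzalo" ends in -o. The stems ending in -o (kino → kikino, molo → momolo) repeat the first consonant+vowel as a prefix.
So puzalo → pupuzalo.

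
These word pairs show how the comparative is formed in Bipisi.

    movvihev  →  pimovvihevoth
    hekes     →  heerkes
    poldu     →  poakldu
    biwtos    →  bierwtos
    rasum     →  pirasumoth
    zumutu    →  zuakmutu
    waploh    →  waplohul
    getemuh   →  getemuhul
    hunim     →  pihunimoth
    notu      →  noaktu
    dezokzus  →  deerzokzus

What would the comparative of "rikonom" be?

rasum and poldu both have last vowel 'u' yet inflect differently (pirasumoth, poakldu), so the last vowel is not what conditions the rule; the final letter is.
"rikonom" ends in -m. The stems ending in -m (rasum → pirasumoth, hunim → pihunimoth) add pi- … -oth around the stem.
So rikonom → pirikonomoth.

pirikonomoth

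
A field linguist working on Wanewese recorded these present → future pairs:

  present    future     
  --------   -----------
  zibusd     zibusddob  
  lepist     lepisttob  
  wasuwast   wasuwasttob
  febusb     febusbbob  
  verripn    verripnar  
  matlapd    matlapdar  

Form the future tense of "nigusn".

nigusnnob

zibusd and matlapd both end in -d yet inflect differently (zibusddob, matlapdar), so the final letter is not what conditions the rule; the second-to-last letter is.
"nigusn" has second-to-last letter 's'. The stems whose second-to-last letter is 's' (zibusd → zibusddob, lepist → lepisttob, wasuwast → wasuwasttob) double the final consonant and add -ob.
So nigusn → nigusnnob.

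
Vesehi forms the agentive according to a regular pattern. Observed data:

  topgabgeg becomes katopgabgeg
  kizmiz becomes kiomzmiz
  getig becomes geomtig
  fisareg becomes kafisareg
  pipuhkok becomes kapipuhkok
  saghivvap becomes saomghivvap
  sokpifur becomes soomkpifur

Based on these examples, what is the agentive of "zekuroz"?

"zekuroz" has last vowel 'o'. The one such stem in the data (pipuhkok → kapipuhkok) adds the prefix ka-, so the same rule applies.
So zekuroz → kazekuroz.

kazekuroz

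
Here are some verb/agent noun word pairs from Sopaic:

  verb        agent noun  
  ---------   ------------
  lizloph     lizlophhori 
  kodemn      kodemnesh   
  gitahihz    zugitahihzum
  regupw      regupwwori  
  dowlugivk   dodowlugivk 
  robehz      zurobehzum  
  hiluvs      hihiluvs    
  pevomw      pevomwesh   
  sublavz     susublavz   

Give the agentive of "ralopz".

ralopzzori

"ralopz" has second-to-last letter 'p'. The stems whose second-to-last letter is 'p' (lizloph → lizlophhori, regupw → regupwwori) double the final consonant and add -ori.
So ralopz → ralopzzori.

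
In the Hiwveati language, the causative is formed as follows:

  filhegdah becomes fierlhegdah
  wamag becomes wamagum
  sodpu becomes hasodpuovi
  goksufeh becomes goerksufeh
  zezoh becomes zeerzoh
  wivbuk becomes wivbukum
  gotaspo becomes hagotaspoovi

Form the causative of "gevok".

gevokum

filhegdah and wamag both have last vowel 'a' yet inflect differently (fierlhegdah, wamagum), so the last vowel is not what conditions the rule; the final letter is.
"gevok" ends in -k. The one such stem in the data (wivbuk → wivbukum) adds -um, so the same rule applies.
The other patterns: stems ending in -h insert -er- after the first vowel; stems ending in -o or -u add ha- … -ovi around the stem.
So gevok → gevokum.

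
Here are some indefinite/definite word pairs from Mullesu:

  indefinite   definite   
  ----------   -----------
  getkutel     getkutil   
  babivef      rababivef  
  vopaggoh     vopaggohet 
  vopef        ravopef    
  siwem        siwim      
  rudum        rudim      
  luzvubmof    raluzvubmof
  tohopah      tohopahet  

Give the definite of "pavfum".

pavfim

luzvubmof and vopaggoh both have last vowel 'o' yet inflect differently (raluzvubmof, vopaggohet), so the last vowel is not what conditions the rule; the final letter is.
"pavfum" ends in -m. The stems ending in -m (siwem → siwim, rudum → rudim) change the last vowel to 'i'.
The other patterns: stems ending in -f add the prefix ra-; stems ending in -h add -et.
So pavfum → pavfim.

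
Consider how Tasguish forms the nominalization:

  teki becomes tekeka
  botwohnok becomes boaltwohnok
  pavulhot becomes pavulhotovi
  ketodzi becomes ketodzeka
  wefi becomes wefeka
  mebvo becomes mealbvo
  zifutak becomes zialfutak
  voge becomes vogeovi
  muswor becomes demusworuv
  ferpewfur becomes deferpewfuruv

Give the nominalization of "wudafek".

wualdafek

botwohnok and muswor both have last vowel 'o' yet inflect differently (boaltwohnok, demusworuv), so the last vowel is not what conditions the rule; the final letter is.
"wudafek" ends in -k. The stems ending in -k (botwohnok → boaltwohnok, zifutak → zialfutak) insert -al- after the first vowel.
So wudafek → wualdafek.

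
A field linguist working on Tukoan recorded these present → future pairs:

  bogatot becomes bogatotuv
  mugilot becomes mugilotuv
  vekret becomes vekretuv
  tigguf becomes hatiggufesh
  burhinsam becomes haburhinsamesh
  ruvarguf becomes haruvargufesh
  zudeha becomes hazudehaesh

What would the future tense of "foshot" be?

foshotuv

bogatot and burhinsam both begin with b- yet inflect differently (bogatotuv, haburhinsamesh), so the first letter is not what conditions the rule; the final letter is.
"foshot" ends in -t. The stems ending in -t (bogatot → bogatotuv, mugilot → mugilotuv, vekret → vekretuv) add -uv.
So foshot → foshotuv.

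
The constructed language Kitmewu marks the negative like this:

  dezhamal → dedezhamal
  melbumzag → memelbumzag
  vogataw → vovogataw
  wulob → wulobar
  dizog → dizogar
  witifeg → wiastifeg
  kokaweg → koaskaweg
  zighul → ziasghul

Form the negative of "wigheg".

melbumzag and dizog both end in -g yet inflect differently (memelbumzag, dizogar), so the final letter is not what conditions the rule; the last vowel is.
"wigheg" has last vowel 'e'. The stems whose last vowel is 'e' (witifeg → wiastifeg, kokaweg → koaskaweg) insert -as- after the first vowel.
So wigheg → wiasgheg.

wiasgheg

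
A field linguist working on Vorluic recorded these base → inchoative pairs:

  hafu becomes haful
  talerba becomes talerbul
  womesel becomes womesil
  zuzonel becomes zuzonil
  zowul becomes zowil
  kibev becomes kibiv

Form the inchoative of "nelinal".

nelinil

hafu and zowul both have last vowel 'u' yet inflect differently (haful, zowil), so the last vowel is not what conditions the rule; whether the stem ends in a vowel or a consonant is.
"nelinal" ends in a consonant. The stems ending in a consonant (womesel → womesil, zuzonel → zuzonil, zowul → zowil) change the last vowel to 'i'.
So nelinal → nelinil.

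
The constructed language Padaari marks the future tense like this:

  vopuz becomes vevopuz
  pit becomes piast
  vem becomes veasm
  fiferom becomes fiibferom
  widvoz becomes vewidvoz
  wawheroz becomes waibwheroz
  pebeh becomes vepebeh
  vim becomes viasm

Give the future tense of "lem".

vopuz and wawheroz both end in -z yet inflect differently (vevopuz, waibwheroz), so the final letter is not what conditions the rule; the number of vowels is.
"lem" has 1 vowel. The stems with 1 vowel (vem → veasm, vim → viasm, pit → piast) insert -as- after the first vowel.
So lem → leasm.

leasm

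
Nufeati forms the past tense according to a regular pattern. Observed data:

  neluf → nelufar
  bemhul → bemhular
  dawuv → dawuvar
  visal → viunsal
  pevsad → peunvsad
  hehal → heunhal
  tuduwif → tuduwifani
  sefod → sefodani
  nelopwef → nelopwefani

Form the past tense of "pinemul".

pinemular

"pinemul" has last vowel 'u'. The stems whose last vowel is 'u' (neluf → nelufar, bemhul → bemhular, dawuv → dawuvar) add -ar.
So pinemul → pinemular.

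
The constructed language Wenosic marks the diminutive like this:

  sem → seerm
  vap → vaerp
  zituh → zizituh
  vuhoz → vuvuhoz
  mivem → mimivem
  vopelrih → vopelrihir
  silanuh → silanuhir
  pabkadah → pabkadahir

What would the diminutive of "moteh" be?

momoteh

sem and mivem both end in -m yet inflect differently (seerm, mimivem), so the final letter is not what conditions the rule; the number of vowels is.
"moteh" has 2 vowels. The stems with 2 vowels (zituh → zizituh, vuhoz → vuvuhoz, mivem → mimivem) repeat the first consonant+vowel as a prefix.
The other patterns: stems with 1 vowel insert -er- after the first vowel; stems with 3 vowels add -ir.
So moteh → momoteh.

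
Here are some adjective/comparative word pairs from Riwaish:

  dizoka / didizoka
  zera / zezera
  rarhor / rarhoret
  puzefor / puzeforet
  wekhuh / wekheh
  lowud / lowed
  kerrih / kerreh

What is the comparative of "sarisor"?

sarisoret

zera and rarhor both have 2 vowels yet inflect differently (zezera, rarhoret), so the number of vowels is not what conditions the rule; the final letter is.
"sarisor" ends in -r. The stems ending in -r (rarhor → rarhoret, puzefor → puzeforet) add -et.
So sarisor → sarisoret.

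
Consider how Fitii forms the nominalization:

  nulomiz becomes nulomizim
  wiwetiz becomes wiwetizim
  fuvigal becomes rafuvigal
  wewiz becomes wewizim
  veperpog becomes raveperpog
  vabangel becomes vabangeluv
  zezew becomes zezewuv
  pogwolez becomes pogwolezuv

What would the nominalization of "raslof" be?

raraslof

"raslof" has last vowel 'o'. The one such stem in the data (veperpog → raveperpog) adds the prefix ra-, so the same rule applies.
The other patterns: stems whose last vowel is 'i' add -im; stems whose last vowel is 'e' add -uv.
So raslof → raraslof.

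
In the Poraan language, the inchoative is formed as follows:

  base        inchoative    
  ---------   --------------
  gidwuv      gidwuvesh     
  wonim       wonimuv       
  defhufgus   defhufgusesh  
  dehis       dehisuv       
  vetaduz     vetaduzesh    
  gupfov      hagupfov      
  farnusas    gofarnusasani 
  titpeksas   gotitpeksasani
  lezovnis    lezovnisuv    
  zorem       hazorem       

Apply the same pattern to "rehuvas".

gorehuvasani

farnusas and dehis both end in -s yet inflect differently (gofarnusasani, dehisuv), so the final letter is not what conditions the rule; the last vowel is.
"rehuvas" has last vowel 'a'. The stems whose last vowel is 'a' (farnusas → gofarnusasani, titpeksas → gotitpeksasani) add go- … -ani around the stem.
The other patterns: stems whose last vowel is 'e' or 'o' add the prefix ha-; stems whose last vowel is 'i' add -uv; stems whose last vowel is 'u' add -esh.
So rehuvas → gorehuvasani.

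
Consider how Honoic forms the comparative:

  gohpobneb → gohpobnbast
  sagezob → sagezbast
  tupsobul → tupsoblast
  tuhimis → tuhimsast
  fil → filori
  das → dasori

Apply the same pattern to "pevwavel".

pevwavlast

das and tuhimis both end in -s yet inflect differently (dasori, tuhimsast), so the final letter is not what conditions the rule; the number of vowels is.
"pevwavel" has 3 vowels. The stems with 3 vowels (tuhimis → tuhimsast, gohpobneb → gohpobnbast, tupsobul → tupsoblast) delete the last vowel and add -ast.
The other pattern: stems with 1 vowel add -ori.
So pevwavel → pevwavlast.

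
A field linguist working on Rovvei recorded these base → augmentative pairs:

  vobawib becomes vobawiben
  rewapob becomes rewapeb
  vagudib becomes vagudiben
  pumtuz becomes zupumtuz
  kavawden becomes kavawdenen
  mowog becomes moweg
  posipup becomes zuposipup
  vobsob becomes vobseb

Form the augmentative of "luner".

luneren

vobawib and rewapob both end in -b yet inflect differently (vobawiben, rewapeb), so the final letter is not what conditions the rule; the last vowel is.
"luner" has last vowel 'e'. The one such stem in the data (kavawden → kavawdenen) adds -en, so the same rule applies.
The other patterns: stems whose last vowel is 'o' change the last vowel to 'e'; stems whose last vowel is 'u' add the prefix zu-.
So luner → luneren.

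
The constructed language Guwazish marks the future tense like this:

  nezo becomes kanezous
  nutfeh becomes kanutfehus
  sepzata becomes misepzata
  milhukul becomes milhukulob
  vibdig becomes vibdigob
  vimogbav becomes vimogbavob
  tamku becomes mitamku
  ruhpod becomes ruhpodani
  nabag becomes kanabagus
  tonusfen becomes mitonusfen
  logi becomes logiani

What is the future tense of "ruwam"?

vibdig and nabag both end in -g yet inflect differently (vibdigob, kanabagus), so the final letter is not what conditions the rule; the first letter is.
"ruwam" begins with r-. The one such stem in the data (ruhpod → ruhpodani) adds -ani, so the same rule applies.
The other patterns: stems beginning with m- or v- add -ob; stems beginning with n- add ka- … -us around the stem; stems beginning with s- or t- add the prefix mi-.
So ruwam → ruwamani.

ruwamani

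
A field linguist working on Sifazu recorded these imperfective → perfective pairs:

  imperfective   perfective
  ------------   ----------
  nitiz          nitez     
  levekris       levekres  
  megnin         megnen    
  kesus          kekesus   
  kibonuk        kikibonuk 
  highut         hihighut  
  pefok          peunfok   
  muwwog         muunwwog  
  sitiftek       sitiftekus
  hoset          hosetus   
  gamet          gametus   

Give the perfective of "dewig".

deweg

levekris and kesus both end in -s yet inflect differently (levekres, kekesus), so the final letter is not what conditions the rule; the last vowel is.
"dewig" has last vowel 'i'. The stems whose last vowel is 'i' (nitiz → nitez, levekris → levekres, megnin → megnen) change the last vowel to 'e'.
So dewig → deweg.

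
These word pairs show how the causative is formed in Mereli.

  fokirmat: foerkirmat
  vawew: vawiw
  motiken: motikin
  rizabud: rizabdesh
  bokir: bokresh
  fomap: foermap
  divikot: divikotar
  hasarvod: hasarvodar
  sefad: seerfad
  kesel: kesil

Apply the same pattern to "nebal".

neerbal

hasarvod and sefad both end in -d yet inflect differently (hasarvodar, seerfad), so the final letter is not what conditions the rule; the last vowel is.
"nebal" has last vowel 'a'. The stems whose last vowel is 'a' (sefad → seerfad, fomap → foermap, fokirmat → foerkirmat) insert -er- after the first vowel.
The other patterns: stems whose last vowel is 'o' add -ar; stems whose last vowel is 'e' change the last vowel to 'i'; stems whose last vowel is 'i' or 'u' delete the last vowel and add -esh.
So nebal → neerbal.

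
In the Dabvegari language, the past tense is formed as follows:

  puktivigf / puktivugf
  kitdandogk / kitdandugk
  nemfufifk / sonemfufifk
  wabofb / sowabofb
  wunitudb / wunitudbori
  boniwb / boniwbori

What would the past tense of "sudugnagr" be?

sudugnugr

kitdandogk and nemfufifk both end in -k yet inflect differently (kitdandugk, sonemfufifk), so the final letter is not what conditions the rule; the second-to-last letter is.
"sudugnagr" has second-to-last letter 'g'. The stems whose second-to-last letter is 'g' (puktivigf → puktivugf, kitdandogk → kitdandugk) change the last vowel to 'u'.
The other patterns: stems whose second-to-last letter is 'f' add the prefix so-; stems whose second-to-last letter is 'd' or 'w' add -ori.
So sudugnagr → sudugnugr.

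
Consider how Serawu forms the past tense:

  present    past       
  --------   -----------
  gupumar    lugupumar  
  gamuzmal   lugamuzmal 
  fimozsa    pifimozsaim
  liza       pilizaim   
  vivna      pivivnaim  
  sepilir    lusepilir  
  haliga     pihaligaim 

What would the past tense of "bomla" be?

haliga and gupumar both have last vowel 'a' yet inflect differently (pihaligaim, lugupumar), so the last vowel is not what conditions the rule; the final letter is.
"bomla" ends in -a. The stems ending in -a (haliga → pihaligaim, fimozsa → pifimozsaim, vivna → pivivnaim) add pi- … -im around the stem.
The other pattern: stems ending in -l or -r add the prefix lu-.
So bomla → pibomlaim.

pibomlaim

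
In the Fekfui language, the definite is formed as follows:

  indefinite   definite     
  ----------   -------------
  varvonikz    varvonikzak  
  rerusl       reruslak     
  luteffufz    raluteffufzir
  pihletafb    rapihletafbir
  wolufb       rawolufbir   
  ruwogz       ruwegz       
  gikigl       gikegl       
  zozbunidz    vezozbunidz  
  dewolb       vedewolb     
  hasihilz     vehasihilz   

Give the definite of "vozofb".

"vozofb" has second-to-last letter 'f'. The stems whose second-to-last letter is 'f' (luteffufz → raluteffufzir, pihletafb → rapihletafbir, wolufb → rawolufbir) add ra- … -ir around the stem.
So vozofb → ravozofbir.

ravozofbir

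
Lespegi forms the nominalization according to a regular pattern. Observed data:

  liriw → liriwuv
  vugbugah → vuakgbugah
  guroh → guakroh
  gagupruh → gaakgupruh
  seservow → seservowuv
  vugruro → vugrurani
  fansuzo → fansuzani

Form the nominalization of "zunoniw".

fansuzo and guroh both have last vowel 'o' yet inflect differently (fansuzani, guakroh), so the last vowel is not what conditions the rule; the final letter is.
"zunoniw" ends in -w. The stems ending in -w (liriw → liriwuv, seservow → seservowuv) add -uv.
The other patterns: stems ending in -o drop the final letter and add -ani; stems ending in -h insert -ak- after the first vowel.
So zunoniw → zunoniwuv.

zunoniwuv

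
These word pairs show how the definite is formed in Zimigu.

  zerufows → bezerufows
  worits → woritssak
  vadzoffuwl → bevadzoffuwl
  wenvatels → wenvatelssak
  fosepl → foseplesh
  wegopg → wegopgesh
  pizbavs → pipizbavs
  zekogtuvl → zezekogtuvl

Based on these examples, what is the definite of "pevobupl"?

zekogtuvl and fosepl both end in -l yet inflect differently (zezekogtuvl, foseplesh), so the final letter is not what conditions the rule; the second-to-last letter is.
"pevobupl" has second-to-last letter 'p'. The stems whose second-to-last letter is 'p' (fosepl → foseplesh, wegopg → wegopgesh) add -esh.
So pevobupl → pevobuplesh.

pevobuplesh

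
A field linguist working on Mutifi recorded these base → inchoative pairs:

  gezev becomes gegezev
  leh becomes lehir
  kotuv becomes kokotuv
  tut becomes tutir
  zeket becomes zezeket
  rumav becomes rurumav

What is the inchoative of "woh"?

"woh" has 1 vowel. The stems with 1 vowel (tut → tutir, leh → lehir) add -ir.
The other pattern: stems with 2 vowels repeat the first consonant+vowel as a prefix.
So woh → wohir.

wohir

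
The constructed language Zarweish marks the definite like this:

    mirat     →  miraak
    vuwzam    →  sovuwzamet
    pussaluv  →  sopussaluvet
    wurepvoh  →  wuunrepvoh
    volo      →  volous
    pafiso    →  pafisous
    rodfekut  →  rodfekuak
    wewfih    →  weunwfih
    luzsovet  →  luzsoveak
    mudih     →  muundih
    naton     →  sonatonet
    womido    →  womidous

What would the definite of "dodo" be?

dodous

wurepvoh and womido both have last vowel 'o' yet inflect differently (wuunrepvoh, womidous), so the last vowel is not what conditions the rule; the final letter is.
"dodo" ends in -o. The stems ending in -o (womido → womidous, pafiso → pafisous, volo → volous) add -us.
So dodo → dodous.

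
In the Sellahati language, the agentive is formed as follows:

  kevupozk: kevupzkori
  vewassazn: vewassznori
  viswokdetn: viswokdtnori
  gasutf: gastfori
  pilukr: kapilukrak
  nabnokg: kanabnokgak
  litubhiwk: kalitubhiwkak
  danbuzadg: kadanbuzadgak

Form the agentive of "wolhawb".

kawolhawbak

kevupozk and litubhiwk both end in -k yet inflect differently (kevupzkori, kalitubhiwkak), so the final letter is not what conditions the rule; the second-to-last letter is.
"wolhawb" has second-to-last letter 'w'. The one such stem in the data (litubhiwk → kalitubhiwkak) adds ka- … -ak around the stem, so the same rule applies.
So wolhawb → kawolhawbak.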